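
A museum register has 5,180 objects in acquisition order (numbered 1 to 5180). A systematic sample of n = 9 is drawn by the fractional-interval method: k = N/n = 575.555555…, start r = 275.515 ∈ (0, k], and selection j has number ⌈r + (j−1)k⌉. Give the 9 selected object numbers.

276, 852, 1427, 2003, 2578, 3154, 3729, 4305, 4880

j=1: r + 0k = 275.515 → ⌈·⌉ = 276
j=2: r + 1k = 851.070555… → ⌈·⌉ = 852
j=3: r + 2k = 1426.626111… → ⌈·⌉ = 1427
j=4: r + 3k = 2002.181666… → ⌈·⌉ = 2003
j=5: r + 4k = 2577.737222… → ⌈·⌉ = 2578
j=6: r + 5k = 3153.292777… → ⌈·⌉ = 3154
j=7: r + 6k = 3728.848333… → ⌈·⌉ = 3729
j=8: r + 7k = 4304.403888… → ⌈·⌉ = 4305
j=9: r + 8k = 4879.959444… → ⌈·⌉ = 4880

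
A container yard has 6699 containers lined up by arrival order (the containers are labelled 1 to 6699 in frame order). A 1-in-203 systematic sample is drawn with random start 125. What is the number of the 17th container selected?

3373

k = 203
17th selection = r + (17−1)·k = 125 + 16×203 = 125 + 3248 = 3373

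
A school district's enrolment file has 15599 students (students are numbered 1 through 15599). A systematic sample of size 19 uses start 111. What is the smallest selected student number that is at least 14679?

k = 15599/19 = 821
Steps past start: ⌈(14679 − 111)/821⌉ = ⌈14568/821⌉ = 18
Selected student: 111 + 18×821 = 14889

14889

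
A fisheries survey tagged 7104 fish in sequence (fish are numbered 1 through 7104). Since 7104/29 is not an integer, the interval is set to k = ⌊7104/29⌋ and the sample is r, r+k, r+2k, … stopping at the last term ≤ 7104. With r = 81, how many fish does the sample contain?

29

k = ⌊7104/29⌋ = 244
Achieved size = ⌊(7104 − 81)/244⌋ + 1 = ⌊7023/244⌋ + 1 = 28 + 1 = 29
(last selection: 81 + 28×244 = 6913 ≤ 7104; next would be 7157 > 7104)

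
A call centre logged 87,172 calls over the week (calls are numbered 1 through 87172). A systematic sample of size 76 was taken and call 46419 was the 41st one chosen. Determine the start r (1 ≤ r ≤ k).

539

k = 87172/76 = 1147
r = 46419 − (41−1)×1147 = 46419 − 45880 = 539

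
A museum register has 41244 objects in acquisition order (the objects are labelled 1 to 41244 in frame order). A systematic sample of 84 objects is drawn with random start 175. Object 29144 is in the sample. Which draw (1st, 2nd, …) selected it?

k = 41244/84 = 491
position = (29144 − 175)/491 + 1 = 28969/491 + 1 = 59 + 1 = 60

60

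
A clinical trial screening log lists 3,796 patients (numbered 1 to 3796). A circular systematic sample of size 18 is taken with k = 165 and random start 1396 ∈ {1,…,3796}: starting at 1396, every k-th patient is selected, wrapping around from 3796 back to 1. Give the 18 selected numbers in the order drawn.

1396, 1561, 1726, 1891, 2056, 2221, 2386, 2551, 2716, 2881, 3046, 3211, 3376, 3541, 3706, 75, 240, 405

Selection 1: 1396
Selection 2: 1396 + 165 = 1561
Selection 3: 1561 + 165 = 1726
Selection 4: 1726 + 165 = 1891
Selection 5: 1891 + 165 = 2056
Selection 6: 2056 + 165 = 2221
Selection 7: 2221 + 165 = 2386
Selection 8: 2386 + 165 = 2551
Selection 9: 2551 + 165 = 2716
Selection 10: 2716 + 165 = 2881
Selection 11: 2881 + 165 = 3046
Selection 12: 3046 + 165 = 3211
Selection 13: 3211 + 165 = 3376
Selection 14: 3376 + 165 = 3541
Selection 15: 3541 + 165 = 3706
Selection 16: 3706 + 165 = 3871 → 3871 − 3796 = 75
Selection 17: 75 + 165 = 240
Selection 18: 240 + 165 = 405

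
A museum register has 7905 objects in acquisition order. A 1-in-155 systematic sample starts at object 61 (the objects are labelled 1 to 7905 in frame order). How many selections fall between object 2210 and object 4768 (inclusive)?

k = 155
First selection ≥ 2210: 61 + ⌈(2210−61)/155⌉·155 = 61 + 14×155 = 2231
Last selection ≤ 4768: 61 + ⌊(4768−61)/155⌋·155 = 61 + 30×155 = 4711
Count = 30 − 14 + 1 = 17

17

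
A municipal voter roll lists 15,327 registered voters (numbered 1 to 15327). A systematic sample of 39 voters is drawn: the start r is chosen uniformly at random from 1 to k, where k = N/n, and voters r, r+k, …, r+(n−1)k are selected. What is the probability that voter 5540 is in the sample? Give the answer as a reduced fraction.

k = 15327/39 = 393.
Voter 5540 is selected iff r ≡ 5540 (mod 393); exactly one such r in {1,…,393}.
Inclusion probability = 1/393.

1/393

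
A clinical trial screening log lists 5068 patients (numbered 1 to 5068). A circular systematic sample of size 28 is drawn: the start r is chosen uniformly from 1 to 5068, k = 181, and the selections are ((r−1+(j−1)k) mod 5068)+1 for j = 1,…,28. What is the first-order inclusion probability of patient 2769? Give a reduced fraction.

1/181

For each position j, as r ranges over 1…5068 the j-th selection hits every patient exactly once, so patient 2769 is selected for exactly 28 of the 5068 starts.
Inclusion probability = 28/5068 = 1/181.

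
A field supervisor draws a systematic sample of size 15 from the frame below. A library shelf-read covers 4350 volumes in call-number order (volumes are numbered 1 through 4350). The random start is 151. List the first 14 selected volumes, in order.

151, 441, 731, 1021, 1311, 1601, 1891, 2181, 2471, 2761, 3051, 3341, 3631, 3921

k = N/n = 4350/15 = 290
volume 1: 151
volume 2: 151 + 290 = 441
volume 3: 441 + 290 = 731
volume 4: 731 + 290 = 1021
volume 5: 1021 + 290 = 1311
volume 6: 1311 + 290 = 1601
volume 7: 1601 + 290 = 1891
volume 8: 1891 + 290 = 2181
volume 9: 2181 + 290 = 2471
volume 10: 2471 + 290 = 2761
volume 11: 2761 + 290 = 3051
volume 12: 3051 + 290 = 3341
volume 13: 3341 + 290 = 3631
volume 14: 3631 + 290 = 3921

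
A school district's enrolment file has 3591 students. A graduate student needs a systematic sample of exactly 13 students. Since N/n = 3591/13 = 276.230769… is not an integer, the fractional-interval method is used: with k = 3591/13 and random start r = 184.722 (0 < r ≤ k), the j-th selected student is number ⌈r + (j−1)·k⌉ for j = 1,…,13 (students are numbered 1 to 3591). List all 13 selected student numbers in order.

185, 461, 738, 1014, 1290, 1566, 1843, 2119, 2395, 2671, 2948, 3224, 3500

j=1: r + 0k = 184.722 → ⌈·⌉ = 185
j=2: r + 1k = 460.952769… → ⌈·⌉ = 461
j=3: r + 2k = 737.183538… → ⌈·⌉ = 738
j=4: r + 3k = 1013.414307… → ⌈·⌉ = 1014
j=5: r + 4k = 1289.645076… → ⌈·⌉ = 1290
j=6: r + 5k = 1565.875846… → ⌈·⌉ = 1566
j=7: r + 6k = 1842.106615… → ⌈·⌉ = 1843
j=8: r + 7k = 2118.337384… → ⌈·⌉ = 2119
j=9: r + 8k = 2394.568153… → ⌈·⌉ = 2395
j=10: r + 9k = 2670.798923… → ⌈·⌉ = 2671
j=11: r + 10k = 2947.029692… → ⌈·⌉ = 2948
j=12: r + 11k = 3223.260461… → ⌈·⌉ = 3224
j=13: r + 12k = 3499.491230… → ⌈·⌉ = 3500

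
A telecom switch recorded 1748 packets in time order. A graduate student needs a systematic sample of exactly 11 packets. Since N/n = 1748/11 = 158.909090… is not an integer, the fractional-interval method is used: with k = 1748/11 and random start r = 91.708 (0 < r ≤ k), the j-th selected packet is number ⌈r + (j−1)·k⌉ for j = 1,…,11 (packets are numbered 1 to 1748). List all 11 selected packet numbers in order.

j=1: r + 0k = 91.708 → ⌈·⌉ = 92
j=2: r + 1k = 250.617090… → ⌈·⌉ = 251
j=3: r + 2k = 409.526181… → ⌈·⌉ = 410
j=4: r + 3k = 568.435272… → ⌈·⌉ = 569
j=5: r + 4k = 727.344363… → ⌈·⌉ = 728
j=6: r + 5k = 886.253454… → ⌈·⌉ = 887
j=7: r + 6k = 1045.162545… → ⌈·⌉ = 1046
j=8: r + 7k = 1204.071636… → ⌈·⌉ = 1205
j=9: r + 8k = 1362.980727… → ⌈·⌉ = 1363
j=10: r + 9k = 1521.889818… → ⌈·⌉ = 1522
j=11: r + 10k = 1680.798909… → ⌈·⌉ = 1681

92, 251, 410, 569, 728, 887, 1046, 1205, 1363, 1522, 1681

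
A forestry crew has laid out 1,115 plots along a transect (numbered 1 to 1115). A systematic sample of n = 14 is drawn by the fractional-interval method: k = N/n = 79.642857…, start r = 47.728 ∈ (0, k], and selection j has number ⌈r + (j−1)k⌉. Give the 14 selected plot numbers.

j=1: r + 0k = 47.728 → ⌈·⌉ = 48
j=2: r + 1k = 127.370857… → ⌈·⌉ = 128
j=3: r + 2k = 207.013714… → ⌈·⌉ = 208
j=4: r + 3k = 286.656571… → ⌈·⌉ = 287
j=5: r + 4k = 366.299428… → ⌈·⌉ = 367
j=6: r + 5k = 445.942285… → ⌈·⌉ = 446
j=7: r + 6k = 525.585142… → ⌈·⌉ = 526
j=8: r + 7k = 605.228 → ⌈·⌉ = 606
j=9: r + 8k = 684.870857… → ⌈·⌉ = 685
j=10: r + 9k = 764.513714… → ⌈·⌉ = 765
j=11: r + 10k = 844.156571… → ⌈·⌉ = 845
j=12: r + 11k = 923.799428… → ⌈·⌉ = 924
j=13: r + 12k = 1003.442285… → ⌈·⌉ = 1004
j=14: r + 13k = 1083.085142… → ⌈·⌉ = 1084

48, 128, 208, 287, 367, 446, 526, 606, 685, 765, 845, 924, 1004, 1084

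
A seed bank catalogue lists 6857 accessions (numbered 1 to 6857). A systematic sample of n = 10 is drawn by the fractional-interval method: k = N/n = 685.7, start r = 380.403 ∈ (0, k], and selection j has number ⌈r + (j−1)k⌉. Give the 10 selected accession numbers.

381, 1067, 1752, 2438, 3124, 3809, 4495, 5181, 5867, 6552

j=1: r + 0k = 380.403 → ⌈·⌉ = 381
j=2: r + 1k = 1066.103 → ⌈·⌉ = 1067
j=3: r + 2k = 1751.803 → ⌈·⌉ = 1752
j=4: r + 3k = 2437.503 → ⌈·⌉ = 2438
j=5: r + 4k = 3123.203 → ⌈·⌉ = 3124
j=6: r + 5k = 3808.903 → ⌈·⌉ = 3809
j=7: r + 6k = 4494.603 → ⌈·⌉ = 4495
j=8: r + 7k = 5180.303 → ⌈·⌉ = 5181
j=9: r + 8k = 5866.003 → ⌈·⌉ = 5867
j=10: r + 9k = 6551.703 → ⌈·⌉ = 6552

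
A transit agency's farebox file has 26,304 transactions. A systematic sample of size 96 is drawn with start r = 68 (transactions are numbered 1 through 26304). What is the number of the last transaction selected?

k = 26304/96 = 274
96th selection = r + (96−1)·k = 68 + 95×274 = 68 + 26030 = 26098

26098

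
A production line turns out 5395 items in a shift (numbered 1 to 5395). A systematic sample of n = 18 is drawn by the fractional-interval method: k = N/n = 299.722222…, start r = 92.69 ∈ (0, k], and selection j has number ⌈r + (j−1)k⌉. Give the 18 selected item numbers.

j=1: r + 0k = 92.69 → ⌈·⌉ = 93
j=2: r + 1k = 392.412222… → ⌈·⌉ = 393
j=3: r + 2k = 692.134444… → ⌈·⌉ = 693
j=4: r + 3k = 991.856666… → ⌈·⌉ = 992
j=5: r + 4k = 1291.578888… → ⌈·⌉ = 1292
j=6: r + 5k = 1591.301111… → ⌈·⌉ = 1592
j=7: r + 6k = 1891.023333… → ⌈·⌉ = 1892
j=8: r + 7k = 2190.745555… → ⌈·⌉ = 2191
j=9: r + 8k = 2490.467777… → ⌈·⌉ = 2491
j=10: r + 9k = 2790.19 → ⌈·⌉ = 2791
j=11: r + 10k = 3089.912222… → ⌈·⌉ = 3090
j=12: r + 11k = 3389.634444… → ⌈·⌉ = 3390
j=13: r + 12k = 3689.356666… → ⌈·⌉ = 3690
j=14: r + 13k = 3989.078888… → ⌈·⌉ = 3990
j=15: r + 14k = 4288.801111… → ⌈·⌉ = 4289
j=16: r + 15k = 4588.523333… → ⌈·⌉ = 4589
j=17: r + 16k = 4888.245555… → ⌈·⌉ = 4889
j=18: r + 17k = 5187.967777… → ⌈·⌉ = 5188

93, 393, 693, 992, 1292, 1592, 1892, 2191, 2491, 2791, 3090, 3390, 3690, 3990, 4289, 4589, 4889, 5188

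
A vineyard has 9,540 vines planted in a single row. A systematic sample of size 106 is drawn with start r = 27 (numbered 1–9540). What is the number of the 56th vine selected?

k = 9540/106 = 90
56th selection = r + (56−1)·k = 27 + 55×90 = 27 + 4950 = 4977

4977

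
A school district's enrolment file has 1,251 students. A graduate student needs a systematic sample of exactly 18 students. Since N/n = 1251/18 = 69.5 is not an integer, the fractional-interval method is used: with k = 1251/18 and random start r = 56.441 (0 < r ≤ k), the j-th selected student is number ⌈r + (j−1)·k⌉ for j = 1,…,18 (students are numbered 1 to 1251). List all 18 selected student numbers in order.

j=1: r + 0k = 56.441 → ⌈·⌉ = 57
j=2: r + 1k = 125.941 → ⌈·⌉ = 126
j=3: r + 2k = 195.441 → ⌈·⌉ = 196
j=4: r + 3k = 264.941 → ⌈·⌉ = 265
j=5: r + 4k = 334.441 → ⌈·⌉ = 335
j=6: r + 5k = 403.941 → ⌈·⌉ = 404
j=7: r + 6k = 473.441 → ⌈·⌉ = 474
j=8: r + 7k = 542.941 → ⌈·⌉ = 543
j=9: r + 8k = 612.441 → ⌈·⌉ = 613
j=10: r + 9k = 681.941 → ⌈·⌉ = 682
j=11: r + 10k = 751.441 → ⌈·⌉ = 752
j=12: r + 11k = 820.941 → ⌈·⌉ = 821
j=13: r + 12k = 890.441 → ⌈·⌉ = 891
j=14: r + 13k = 959.941 → ⌈·⌉ = 960
j=15: r + 14k = 1029.441 → ⌈·⌉ = 1030
j=16: r + 15k = 1098.941 → ⌈·⌉ = 1099
j=17: r + 16k = 1168.441 → ⌈·⌉ = 1169
j=18: r + 17k = 1237.941 → ⌈·⌉ = 1238

57, 126, 196, 265, 335, 404, 474, 543, 613, 682, 752, 821, 891, 960, 1030, 1099, 1169, 1238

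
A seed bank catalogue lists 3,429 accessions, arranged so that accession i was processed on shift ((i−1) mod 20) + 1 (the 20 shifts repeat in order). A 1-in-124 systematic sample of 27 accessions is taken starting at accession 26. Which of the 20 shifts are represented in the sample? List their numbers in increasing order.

2, 6, 10, 14, 18

Consecutive selections differ by k = 124, so their shift numbers differ by 124 mod 20 = 4.
gcd(124, 20) = 4, so the sample visits 20/4 = 5 distinct residues mod 20.
Start 26 is shift 6; the shifts hit are 2, 6, 10, 14, 18.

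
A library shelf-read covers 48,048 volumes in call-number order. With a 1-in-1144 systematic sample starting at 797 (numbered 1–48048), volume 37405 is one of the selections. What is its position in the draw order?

33

k = 1144
position = (37405 − 797)/1144 + 1 = 36608/1144 + 1 = 32 + 1 = 33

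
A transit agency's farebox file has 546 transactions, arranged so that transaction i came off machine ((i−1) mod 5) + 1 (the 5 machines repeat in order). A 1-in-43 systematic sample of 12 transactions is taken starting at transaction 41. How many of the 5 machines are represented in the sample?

5

Consecutive selections differ by k = 43, so their machine numbers differ by 43 mod 5 = 3.
gcd(43, 5) = 1, so the sample visits 5/1 = 5 distinct residues mod 5.
Start 41 is machine 1; the machines hit are 1, 2, 3, 4, 5.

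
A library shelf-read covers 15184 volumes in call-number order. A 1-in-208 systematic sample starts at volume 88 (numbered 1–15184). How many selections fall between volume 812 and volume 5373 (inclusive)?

22

k = 208
First selection ≥ 812: 88 + ⌈(812−88)/208⌉·208 = 88 + 4×208 = 920
Last selection ≤ 5373: 88 + ⌊(5373−88)/208⌋·208 = 88 + 25×208 = 5288
Count = 25 − 4 + 1 = 22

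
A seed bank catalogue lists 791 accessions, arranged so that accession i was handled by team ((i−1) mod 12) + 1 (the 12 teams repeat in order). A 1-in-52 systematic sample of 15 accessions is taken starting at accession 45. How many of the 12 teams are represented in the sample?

Consecutive selections differ by k = 52, so their team numbers differ by 52 mod 12 = 4.
gcd(52, 12) = 4, so the sample visits 12/4 = 3 distinct residues mod 12.
Start 45 is team 9; the teams hit are 1, 5, 9.

3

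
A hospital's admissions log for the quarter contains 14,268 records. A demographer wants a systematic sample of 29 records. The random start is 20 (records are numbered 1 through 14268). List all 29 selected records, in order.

20, 512, 1004, 1496, 1988, 2480, 2972, 3464, 3956, 4448, 4940, 5432, 5924, 6416, 6908, 7400, 7892, 8384, 8876, 9368, 9860, 10352, 10844, 11336, 11828, 12320, 12812, 13304, 13796

k = N/n = 14268/29 = 492
record 1: 20
record 2: 20 + 492 = 512
record 3: 512 + 492 = 1004
record 4: 1004 + 492 = 1496
record 5: 1496 + 492 = 1988
record 6: 1988 + 492 = 2480
record 7: 2480 + 492 = 2972
record 8: 2972 + 492 = 3464
record 9: 3464 + 492 = 3956
record 10: 3956 + 492 = 4448
record 11: 4448 + 492 = 4940
record 12: 4940 + 492 = 5432
record 13: 5432 + 492 = 5924
record 14: 5924 + 492 = 6416
record 15: 6416 + 492 = 6908
record 16: 6908 + 492 = 7400
record 17: 7400 + 492 = 7892
record 18: 7892 + 492 = 8384
record 19: 8384 + 492 = 8876
record 20: 8876 + 492 = 9368
record 21: 9368 + 492 = 9860
record 22: 9860 + 492 = 10352
record 23: 10352 + 492 = 10844
record 24: 10844 + 492 = 11336
record 25: 11336 + 492 = 11828
record 26: 11828 + 492 = 12320
record 27: 12320 + 492 = 12812
record 28: 12812 + 492 = 13304
record 29: 13304 + 492 = 13796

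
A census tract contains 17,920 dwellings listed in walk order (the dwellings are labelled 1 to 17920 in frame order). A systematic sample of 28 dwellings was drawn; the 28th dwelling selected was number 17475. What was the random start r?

k = 17920/28 = 640
r = 17475 − (28−1)×640 = 17475 − 17280 = 195

195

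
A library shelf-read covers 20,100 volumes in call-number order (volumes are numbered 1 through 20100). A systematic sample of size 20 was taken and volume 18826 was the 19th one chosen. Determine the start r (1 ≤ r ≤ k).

k = 20100/20 = 1005
r = 18826 − (19−1)×1005 = 18826 − 18090 = 736

736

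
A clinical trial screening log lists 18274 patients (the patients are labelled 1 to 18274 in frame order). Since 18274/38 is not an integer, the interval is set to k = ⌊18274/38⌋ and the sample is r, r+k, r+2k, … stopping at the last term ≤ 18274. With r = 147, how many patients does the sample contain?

k = ⌊18274/38⌋ = 480
Achieved size = ⌊(18274 − 147)/480⌋ + 1 = ⌊18127/480⌋ + 1 = 37 + 1 = 38
(last selection: 147 + 37×480 = 17907 ≤ 18274; next would be 18387 > 18274)

38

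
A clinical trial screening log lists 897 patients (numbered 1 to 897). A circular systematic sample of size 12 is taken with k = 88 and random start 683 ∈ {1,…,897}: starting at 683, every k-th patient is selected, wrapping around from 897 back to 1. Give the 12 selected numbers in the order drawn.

683, 771, 859, 50, 138, 226, 314, 402, 490, 578, 666, 754

Selection 1: 683
Selection 2: 683 + 88 = 771
Selection 3: 771 + 88 = 859
Selection 4: 859 + 88 = 947 → 947 − 897 = 50
Selection 5: 50 + 88 = 138
Selection 6: 138 + 88 = 226
Selection 7: 226 + 88 = 314
Selection 8: 314 + 88 = 402
Selection 9: 402 + 88 = 490
Selection 10: 490 + 88 = 578
Selection 11: 578 + 88 = 666
Selection 12: 666 + 88 = 754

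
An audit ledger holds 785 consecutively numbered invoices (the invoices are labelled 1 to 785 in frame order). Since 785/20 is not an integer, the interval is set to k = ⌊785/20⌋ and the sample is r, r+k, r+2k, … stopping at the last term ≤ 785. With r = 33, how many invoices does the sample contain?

20

k = ⌊785/20⌋ = 39
Achieved size = ⌊(785 − 33)/39⌋ + 1 = ⌊752/39⌋ + 1 = 19 + 1 = 20
(last selection: 33 + 19×39 = 774 ≤ 785; next would be 813 > 785)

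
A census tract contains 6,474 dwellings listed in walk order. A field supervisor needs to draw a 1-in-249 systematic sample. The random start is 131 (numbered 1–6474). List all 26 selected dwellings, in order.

131, 380, 629, 878, 1127, 1376, 1625, 1874, 2123, 2372, 2621, 2870, 3119, 3368, 3617, 3866, 4115, 4364, 4613, 4862, 5111, 5360, 5609, 5858, 6107, 6356

dwelling 1: 131
dwelling 2: 131 + 249 = 380
dwelling 3: 380 + 249 = 629
dwelling 4: 629 + 249 = 878
dwelling 5: 878 + 249 = 1127
dwelling 6: 1127 + 249 = 1376
dwelling 7: 1376 + 249 = 1625
dwelling 8: 1625 + 249 = 1874
dwelling 9: 1874 + 249 = 2123
dwelling 10: 2123 + 249 = 2372
dwelling 11: 2372 + 249 = 2621
dwelling 12: 2621 + 249 = 2870
dwelling 13: 2870 + 249 = 3119
dwelling 14: 3119 + 249 = 3368
dwelling 15: 3368 + 249 = 3617
dwelling 16: 3617 + 249 = 3866
dwelling 17: 3866 + 249 = 4115
dwelling 18: 4115 + 249 = 4364
dwelling 19: 4364 + 249 = 4613
dwelling 20: 4613 + 249 = 4862
dwelling 21: 4862 + 249 = 5111
dwelling 22: 5111 + 249 = 5360
dwelling 23: 5360 + 249 = 5609
dwelling 24: 5609 + 249 = 5858
dwelling 25: 5858 + 249 = 6107
dwelling 26: 6107 + 249 = 6356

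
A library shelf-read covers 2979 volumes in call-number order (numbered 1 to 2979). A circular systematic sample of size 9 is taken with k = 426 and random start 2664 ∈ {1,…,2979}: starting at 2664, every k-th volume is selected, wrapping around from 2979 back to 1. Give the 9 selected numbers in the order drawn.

2664, 111, 537, 963, 1389, 1815, 2241, 2667, 114

Selection 1: 2664
Selection 2: 2664 + 426 = 3090 → 3090 − 2979 = 111
Selection 3: 111 + 426 = 537
Selection 4: 537 + 426 = 963
Selection 5: 963 + 426 = 1389
Selection 6: 1389 + 426 = 1815
Selection 7: 1815 + 426 = 2241
Selection 8: 2241 + 426 = 2667
Selection 9: 2667 + 426 = 3093 → 3093 − 2979 = 114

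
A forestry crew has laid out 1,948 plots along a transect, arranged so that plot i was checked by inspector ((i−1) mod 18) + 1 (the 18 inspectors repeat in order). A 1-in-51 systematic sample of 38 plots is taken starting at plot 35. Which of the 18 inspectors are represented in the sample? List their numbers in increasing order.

2, 5, 8, 11, 14, 17

Consecutive selections differ by k = 51, so their inspector numbers differ by 51 mod 18 = 15.
gcd(51, 18) = 3, so the sample visits 18/3 = 6 distinct residues mod 18.
Start 35 is inspector 17; the inspectors hit are 2, 5, 8, 11, 14, 17.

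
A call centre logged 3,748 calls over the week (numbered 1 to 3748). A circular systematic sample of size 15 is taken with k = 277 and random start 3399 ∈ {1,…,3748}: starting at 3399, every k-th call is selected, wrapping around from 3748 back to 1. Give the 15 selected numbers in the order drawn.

Selection 1: 3399
Selection 2: 3399 + 277 = 3676
Selection 3: 3676 + 277 = 3953 → 3953 − 3748 = 205
Selection 4: 205 + 277 = 482
Selection 5: 482 + 277 = 759
Selection 6: 759 + 277 = 1036
Selection 7: 1036 + 277 = 1313
Selection 8: 1313 + 277 = 1590
Selection 9: 1590 + 277 = 1867
Selection 10: 1867 + 277 = 2144
Selection 11: 2144 + 277 = 2421
Selection 12: 2421 + 277 = 2698
Selection 13: 2698 + 277 = 2975
Selection 14: 2975 + 277 = 3252
Selection 15: 3252 + 277 = 3529

3399, 3676, 205, 482, 759, 1036, 1313, 1590, 1867, 2144, 2421, 2698, 2975, 3252, 3529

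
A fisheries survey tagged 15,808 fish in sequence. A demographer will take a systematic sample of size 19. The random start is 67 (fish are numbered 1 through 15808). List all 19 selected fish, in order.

67, 899, 1731, 2563, 3395, 4227, 5059, 5891, 6723, 7555, 8387, 9219, 10051, 10883, 11715, 12547, 13379, 14211, 15043

k = N/n = 15808/19 = 832
fish 1: 67
fish 2: 67 + 832 = 899
fish 3: 899 + 832 = 1731
fish 4: 1731 + 832 = 2563
fish 5: 2563 + 832 = 3395
fish 6: 3395 + 832 = 4227
fish 7: 4227 + 832 = 5059
fish 8: 5059 + 832 = 5891
fish 9: 5891 + 832 = 6723
fish 10: 6723 + 832 = 7555
fish 11: 7555 + 832 = 8387
fish 12: 8387 + 832 = 9219
fish 13: 9219 + 832 = 10051
fish 14: 10051 + 832 = 10883
fish 15: 10883 + 832 = 11715
fish 16: 11715 + 832 = 12547
fish 17: 12547 + 832 = 13379
fish 18: 13379 + 832 = 14211
fish 19: 14211 + 832 = 15043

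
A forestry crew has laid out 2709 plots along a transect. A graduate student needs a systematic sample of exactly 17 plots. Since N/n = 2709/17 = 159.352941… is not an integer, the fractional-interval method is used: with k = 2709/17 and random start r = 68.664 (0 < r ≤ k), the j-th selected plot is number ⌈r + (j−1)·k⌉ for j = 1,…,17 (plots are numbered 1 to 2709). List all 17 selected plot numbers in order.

69, 229, 388, 547, 707, 866, 1025, 1185, 1344, 1503, 1663, 1822, 1981, 2141, 2300, 2459, 2619

j=1: r + 0k = 68.664 → ⌈·⌉ = 69
j=2: r + 1k = 228.016941… → ⌈·⌉ = 229
j=3: r + 2k = 387.369882… → ⌈·⌉ = 388
j=4: r + 3k = 546.722823… → ⌈·⌉ = 547
j=5: r + 4k = 706.075764… → ⌈·⌉ = 707
j=6: r + 5k = 865.428705… → ⌈·⌉ = 866
j=7: r + 6k = 1024.781647… → ⌈·⌉ = 1025
j=8: r + 7k = 1184.134588… → ⌈·⌉ = 1185
j=9: r + 8k = 1343.487529… → ⌈·⌉ = 1344
j=10: r + 9k = 1502.840470… → ⌈·⌉ = 1503
j=11: r + 10k = 1662.193411… → ⌈·⌉ = 1663
j=12: r + 11k = 1821.546352… → ⌈·⌉ = 1822
j=13: r + 12k = 1980.899294… → ⌈·⌉ = 1981
j=14: r + 13k = 2140.252235… → ⌈·⌉ = 2141
j=15: r + 14k = 2299.605176… → ⌈·⌉ = 2300
j=16: r + 15k = 2458.958117… → ⌈·⌉ = 2459
j=17: r + 16k = 2618.311058… → ⌈·⌉ = 2619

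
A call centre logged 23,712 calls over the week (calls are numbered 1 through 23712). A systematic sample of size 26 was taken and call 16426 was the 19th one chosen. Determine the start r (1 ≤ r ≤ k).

k = 23712/26 = 912
r = 16426 − (19−1)×912 = 16426 − 16416 = 10

10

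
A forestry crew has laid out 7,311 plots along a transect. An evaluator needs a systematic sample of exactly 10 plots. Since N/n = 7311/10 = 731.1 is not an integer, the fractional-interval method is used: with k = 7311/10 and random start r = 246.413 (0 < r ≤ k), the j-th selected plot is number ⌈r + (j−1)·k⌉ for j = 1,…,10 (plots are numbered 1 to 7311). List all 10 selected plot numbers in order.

247, 978, 1709, 2440, 3171, 3902, 4634, 5365, 6096, 6827

j=1: r + 0k = 246.413 → ⌈·⌉ = 247
j=2: r + 1k = 977.513 → ⌈·⌉ = 978
j=3: r + 2k = 1708.613 → ⌈·⌉ = 1709
j=4: r + 3k = 2439.713 → ⌈·⌉ = 2440
j=5: r + 4k = 3170.813 → ⌈·⌉ = 3171
j=6: r + 5k = 3901.913 → ⌈·⌉ = 3902
j=7: r + 6k = 4633.013 → ⌈·⌉ = 4634
j=8: r + 7k = 5364.113 → ⌈·⌉ = 5365
j=9: r + 8k = 6095.213 → ⌈·⌉ = 6096
j=10: r + 9k = 6826.313 → ⌈·⌉ = 6827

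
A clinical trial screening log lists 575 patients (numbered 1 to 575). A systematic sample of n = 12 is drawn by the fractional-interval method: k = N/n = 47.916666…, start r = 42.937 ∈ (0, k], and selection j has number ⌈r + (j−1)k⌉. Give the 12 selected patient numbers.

43, 91, 139, 187, 235, 283, 331, 379, 427, 475, 523, 571

j=1: r + 0k = 42.937 → ⌈·⌉ = 43
j=2: r + 1k = 90.853666… → ⌈·⌉ = 91
j=3: r + 2k = 138.770333… → ⌈·⌉ = 139
j=4: r + 3k = 186.687 → ⌈·⌉ = 187
j=5: r + 4k = 234.603666… → ⌈·⌉ = 235
j=6: r + 5k = 282.520333… → ⌈·⌉ = 283
j=7: r + 6k = 330.437 → ⌈·⌉ = 331
j=8: r + 7k = 378.353666… → ⌈·⌉ = 379
j=9: r + 8k = 426.270333… → ⌈·⌉ = 427
j=10: r + 9k = 474.187 → ⌈·⌉ = 475
j=11: r + 10k = 522.103666… → ⌈·⌉ = 523
j=12: r + 11k = 570.020333… → ⌈·⌉ = 571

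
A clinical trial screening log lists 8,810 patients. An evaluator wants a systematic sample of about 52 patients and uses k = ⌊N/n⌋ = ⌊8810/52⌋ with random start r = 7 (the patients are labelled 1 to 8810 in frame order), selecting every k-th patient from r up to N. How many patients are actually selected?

k = ⌊8810/52⌋ = 169
Achieved size = ⌊(8810 − 7)/169⌋ + 1 = ⌊8803/169⌋ + 1 = 52 + 1 = 53
(last selection: 7 + 52×169 = 8795 ≤ 8810; next would be 8964 > 8810)

53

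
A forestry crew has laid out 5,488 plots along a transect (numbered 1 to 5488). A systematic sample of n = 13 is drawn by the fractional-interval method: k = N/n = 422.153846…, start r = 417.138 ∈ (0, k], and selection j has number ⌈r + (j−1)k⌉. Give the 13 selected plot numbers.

j=1: r + 0k = 417.138 → ⌈·⌉ = 418
j=2: r + 1k = 839.291846… → ⌈·⌉ = 840
j=3: r + 2k = 1261.445692… → ⌈·⌉ = 1262
j=4: r + 3k = 1683.599538… → ⌈·⌉ = 1684
j=5: r + 4k = 2105.753384… → ⌈·⌉ = 2106
j=6: r + 5k = 2527.907230… → ⌈·⌉ = 2528
j=7: r + 6k = 2950.061076… → ⌈·⌉ = 2951
j=8: r + 7k = 3372.214923… → ⌈·⌉ = 3373
j=9: r + 8k = 3794.368769… → ⌈·⌉ = 3795
j=10: r + 9k = 4216.522615… → ⌈·⌉ = 4217
j=11: r + 10k = 4638.676461… → ⌈·⌉ = 4639
j=12: r + 11k = 5060.830307… → ⌈·⌉ = 5061
j=13: r + 12k = 5482.984153… → ⌈·⌉ = 5483

418, 840, 1262, 1684, 2106, 2528, 2951, 3373, 3795, 4217, 4639, 5061, 5483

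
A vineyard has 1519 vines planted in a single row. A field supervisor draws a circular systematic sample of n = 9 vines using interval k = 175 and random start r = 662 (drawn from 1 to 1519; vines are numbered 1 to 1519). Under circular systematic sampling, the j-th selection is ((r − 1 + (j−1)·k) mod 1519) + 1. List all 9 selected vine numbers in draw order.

662, 837, 1012, 1187, 1362, 18, 193, 368, 543

Selection 1: 662
Selection 2: 662 + 175 = 837
Selection 3: 837 + 175 = 1012
Selection 4: 1012 + 175 = 1187
Selection 5: 1187 + 175 = 1362
Selection 6: 1362 + 175 = 1537 → 1537 − 1519 = 18
Selection 7: 18 + 175 = 193
Selection 8: 193 + 175 = 368
Selection 9: 368 + 175 = 543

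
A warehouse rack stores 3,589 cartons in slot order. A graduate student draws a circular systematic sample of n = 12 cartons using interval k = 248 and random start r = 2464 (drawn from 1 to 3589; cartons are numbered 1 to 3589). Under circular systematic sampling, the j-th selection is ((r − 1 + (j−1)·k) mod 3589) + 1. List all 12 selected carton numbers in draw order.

2464, 2712, 2960, 3208, 3456, 115, 363, 611, 859, 1107, 1355, 1603

Selection 1: 2464
Selection 2: 2464 + 248 = 2712
Selection 3: 2712 + 248 = 2960
Selection 4: 2960 + 248 = 3208
Selection 5: 3208 + 248 = 3456
Selection 6: 3456 + 248 = 3704 → 3704 − 3589 = 115
Selection 7: 115 + 248 = 363
Selection 8: 363 + 248 = 611
Selection 9: 611 + 248 = 859
Selection 10: 859 + 248 = 1107
Selection 11: 1107 + 248 = 1355
Selection 12: 1355 + 248 = 1603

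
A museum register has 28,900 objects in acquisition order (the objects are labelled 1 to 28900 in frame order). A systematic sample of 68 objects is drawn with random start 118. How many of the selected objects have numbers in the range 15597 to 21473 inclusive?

14

k = 28900/68 = 425
First selection ≥ 15597: 118 + ⌈(15597−118)/425⌉·425 = 118 + 37×425 = 15843
Last selection ≤ 21473: 118 + ⌊(21473−118)/425⌋·425 = 118 + 50×425 = 21368
Count = 50 − 37 + 1 = 14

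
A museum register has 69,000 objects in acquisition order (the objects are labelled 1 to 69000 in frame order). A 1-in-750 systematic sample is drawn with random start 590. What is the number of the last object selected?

k = 750
92nd selection = r + (92−1)·k = 590 + 91×750 = 590 + 68250 = 68840

68840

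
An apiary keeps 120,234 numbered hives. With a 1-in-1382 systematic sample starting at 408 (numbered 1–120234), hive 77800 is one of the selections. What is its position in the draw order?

k = 1382
position = (77800 − 408)/1382 + 1 = 77392/1382 + 1 = 56 + 1 = 57

57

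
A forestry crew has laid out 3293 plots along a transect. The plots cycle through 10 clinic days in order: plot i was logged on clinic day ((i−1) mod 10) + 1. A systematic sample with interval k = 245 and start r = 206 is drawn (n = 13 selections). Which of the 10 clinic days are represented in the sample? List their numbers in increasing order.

1, 6

Consecutive selections differ by k = 245, so their clinic day numbers differ by 245 mod 10 = 5.
gcd(245, 10) = 5, so the sample visits 10/5 = 2 distinct residues mod 10.
Start 206 is clinic day 6; the clinic days hit are 1, 6.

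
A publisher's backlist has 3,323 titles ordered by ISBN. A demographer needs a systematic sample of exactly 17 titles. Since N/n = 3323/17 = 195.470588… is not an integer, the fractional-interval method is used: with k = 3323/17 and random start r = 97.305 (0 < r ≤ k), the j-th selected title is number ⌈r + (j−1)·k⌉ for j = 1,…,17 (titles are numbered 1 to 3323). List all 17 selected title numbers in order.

98, 293, 489, 684, 880, 1075, 1271, 1466, 1662, 1857, 2053, 2248, 2443, 2639, 2834, 3030, 3225

j=1: r + 0k = 97.305 → ⌈·⌉ = 98
j=2: r + 1k = 292.775588… → ⌈·⌉ = 293
j=3: r + 2k = 488.246176… → ⌈·⌉ = 489
j=4: r + 3k = 683.716764… → ⌈·⌉ = 684
j=5: r + 4k = 879.187352… → ⌈·⌉ = 880
j=6: r + 5k = 1074.657941… → ⌈·⌉ = 1075
j=7: r + 6k = 1270.128529… → ⌈·⌉ = 1271
j=8: r + 7k = 1465.599117… → ⌈·⌉ = 1466
j=9: r + 8k = 1661.069705… → ⌈·⌉ = 1662
j=10: r + 9k = 1856.540294… → ⌈·⌉ = 1857
j=11: r + 10k = 2052.010882… → ⌈·⌉ = 2053
j=12: r + 11k = 2247.481470… → ⌈·⌉ = 2248
j=13: r + 12k = 2442.952058… → ⌈·⌉ = 2443
j=14: r + 13k = 2638.422647… → ⌈·⌉ = 2639
j=15: r + 14k = 2833.893235… → ⌈·⌉ = 2834
j=16: r + 15k = 3029.363823… → ⌈·⌉ = 3030
j=17: r + 16k = 3224.834411… → ⌈·⌉ = 3225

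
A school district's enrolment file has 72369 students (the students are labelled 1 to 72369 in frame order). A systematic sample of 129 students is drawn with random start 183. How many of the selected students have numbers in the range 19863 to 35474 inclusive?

27

k = 72369/129 = 561
First selection ≥ 19863: 183 + ⌈(19863−183)/561⌉·561 = 183 + 36×561 = 20379
Last selection ≤ 35474: 183 + ⌊(35474−183)/561⌋·561 = 183 + 62×561 = 34965
Count = 62 − 36 + 1 = 27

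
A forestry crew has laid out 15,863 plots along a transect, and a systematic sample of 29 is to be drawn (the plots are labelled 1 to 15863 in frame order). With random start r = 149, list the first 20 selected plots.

149, 696, 1243, 1790, 2337, 2884, 3431, 3978, 4525, 5072, 5619, 6166, 6713, 7260, 7807, 8354, 8901, 9448, 9995, 10542

k = N/n = 15863/29 = 547
plot 1: 149
plot 2: 149 + 547 = 696
plot 3: 696 + 547 = 1243
plot 4: 1243 + 547 = 1790
plot 5: 1790 + 547 = 2337
plot 6: 2337 + 547 = 2884
plot 7: 2884 + 547 = 3431
plot 8: 3431 + 547 = 3978
plot 9: 3978 + 547 = 4525
plot 10: 4525 + 547 = 5072
plot 11: 5072 + 547 = 5619
plot 12: 5619 + 547 = 6166
plot 13: 6166 + 547 = 6713
plot 14: 6713 + 547 = 7260
plot 15: 7260 + 547 = 7807
plot 16: 7807 + 547 = 8354
plot 17: 8354 + 547 = 8901
plot 18: 8901 + 547 = 9448
plot 19: 9448 + 547 = 9995
plot 20: 9995 + 547 = 10542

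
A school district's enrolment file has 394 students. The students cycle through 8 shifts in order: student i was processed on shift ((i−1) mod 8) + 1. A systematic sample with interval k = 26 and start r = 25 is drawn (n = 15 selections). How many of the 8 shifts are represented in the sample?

Consecutive selections differ by k = 26, so their shift numbers differ by 26 mod 8 = 2.
gcd(26, 8) = 2, so the sample visits 8/2 = 4 distinct residues mod 8.
Start 25 is shift 1; the shifts hit are 1, 3, 5, 7.

4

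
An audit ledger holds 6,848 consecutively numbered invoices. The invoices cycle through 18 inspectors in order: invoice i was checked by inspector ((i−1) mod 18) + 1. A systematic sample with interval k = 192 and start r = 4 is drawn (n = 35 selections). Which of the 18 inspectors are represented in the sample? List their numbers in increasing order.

Consecutive selections differ by k = 192, so their inspector numbers differ by 192 mod 18 = 12.
gcd(192, 18) = 6, so the sample visits 18/6 = 3 distinct residues mod 18.
Start 4 is inspector 4; the inspectors hit are 4, 10, 16.

4, 10, 16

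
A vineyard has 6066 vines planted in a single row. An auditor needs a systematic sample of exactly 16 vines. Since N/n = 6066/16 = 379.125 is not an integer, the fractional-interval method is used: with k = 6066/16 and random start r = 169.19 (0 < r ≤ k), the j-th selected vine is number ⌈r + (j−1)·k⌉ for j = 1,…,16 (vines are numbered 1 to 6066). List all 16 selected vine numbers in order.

170, 549, 928, 1307, 1686, 2065, 2444, 2824, 3203, 3582, 3961, 4340, 4719, 5098, 5477, 5857

j=1: r + 0k = 169.19 → ⌈·⌉ = 170
j=2: r + 1k = 548.315 → ⌈·⌉ = 549
j=3: r + 2k = 927.44 → ⌈·⌉ = 928
j=4: r + 3k = 1306.565 → ⌈·⌉ = 1307
j=5: r + 4k = 1685.69 → ⌈·⌉ = 1686
j=6: r + 5k = 2064.815 → ⌈·⌉ = 2065
j=7: r + 6k = 2443.94 → ⌈·⌉ = 2444
j=8: r + 7k = 2823.065 → ⌈·⌉ = 2824
j=9: r + 8k = 3202.19 → ⌈·⌉ = 3203
j=10: r + 9k = 3581.315 → ⌈·⌉ = 3582
j=11: r + 10k = 3960.44 → ⌈·⌉ = 3961
j=12: r + 11k = 4339.565 → ⌈·⌉ = 4340
j=13: r + 12k = 4718.69 → ⌈·⌉ = 4719
j=14: r + 13k = 5097.815 → ⌈·⌉ = 5098
j=15: r + 14k = 5476.94 → ⌈·⌉ = 5477
j=16: r + 15k = 5856.065 → ⌈·⌉ = 5857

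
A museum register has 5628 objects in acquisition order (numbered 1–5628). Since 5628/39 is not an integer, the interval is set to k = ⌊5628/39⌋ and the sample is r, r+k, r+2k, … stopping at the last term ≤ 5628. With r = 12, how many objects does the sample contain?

40

k = ⌊5628/39⌋ = 144
Achieved size = ⌊(5628 − 12)/144⌋ + 1 = ⌊5616/144⌋ + 1 = 39 + 1 = 40
(last selection: 12 + 39×144 = 5628 ≤ 5628; next would be 5772 > 5628)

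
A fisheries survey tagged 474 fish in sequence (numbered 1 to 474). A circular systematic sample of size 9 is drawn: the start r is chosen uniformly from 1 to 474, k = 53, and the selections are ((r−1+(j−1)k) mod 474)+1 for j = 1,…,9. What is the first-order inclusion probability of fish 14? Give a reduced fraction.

For each position j, as r ranges over 1…474 the j-th selection hits every fish exactly once, so fish 14 is selected for exactly 9 of the 474 starts.
Inclusion probability = 9/474 = 3/158.

3/158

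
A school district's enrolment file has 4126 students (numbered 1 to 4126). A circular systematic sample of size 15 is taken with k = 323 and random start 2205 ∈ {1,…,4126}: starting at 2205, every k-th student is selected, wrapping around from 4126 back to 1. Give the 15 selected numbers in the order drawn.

Selection 1: 2205
Selection 2: 2205 + 323 = 2528
Selection 3: 2528 + 323 = 2851
Selection 4: 2851 + 323 = 3174
Selection 5: 3174 + 323 = 3497
Selection 6: 3497 + 323 = 3820
Selection 7: 3820 + 323 = 4143 → 4143 − 4126 = 17
Selection 8: 17 + 323 = 340
Selection 9: 340 + 323 = 663
Selection 10: 663 + 323 = 986
Selection 11: 986 + 323 = 1309
Selection 12: 1309 + 323 = 1632
Selection 13: 1632 + 323 = 1955
Selection 14: 1955 + 323 = 2278
Selection 15: 2278 + 323 = 2601

2205, 2528, 2851, 3174, 3497, 3820, 17, 340, 663, 986, 1309, 1632, 1955, 2278, 2601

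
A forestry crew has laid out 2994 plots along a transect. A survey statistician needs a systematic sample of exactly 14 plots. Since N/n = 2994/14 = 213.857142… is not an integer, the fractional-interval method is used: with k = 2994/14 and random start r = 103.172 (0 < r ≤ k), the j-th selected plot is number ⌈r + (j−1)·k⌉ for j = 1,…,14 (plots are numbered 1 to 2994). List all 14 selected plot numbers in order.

104, 318, 531, 745, 959, 1173, 1387, 1601, 1815, 2028, 2242, 2456, 2670, 2884

j=1: r + 0k = 103.172 → ⌈·⌉ = 104
j=2: r + 1k = 317.029142… → ⌈·⌉ = 318
j=3: r + 2k = 530.886285… → ⌈·⌉ = 531
j=4: r + 3k = 744.743428… → ⌈·⌉ = 745
j=5: r + 4k = 958.600571… → ⌈·⌉ = 959
j=6: r + 5k = 1172.457714… → ⌈·⌉ = 1173
j=7: r + 6k = 1386.314857… → ⌈·⌉ = 1387
j=8: r + 7k = 1600.172 → ⌈·⌉ = 1601
j=9: r + 8k = 1814.029142… → ⌈·⌉ = 1815
j=10: r + 9k = 2027.886285… → ⌈·⌉ = 2028
j=11: r + 10k = 2241.743428… → ⌈·⌉ = 2242
j=12: r + 11k = 2455.600571… → ⌈·⌉ = 2456
j=13: r + 12k = 2669.457714… → ⌈·⌉ = 2670
j=14: r + 13k = 2883.314857… → ⌈·⌉ = 2884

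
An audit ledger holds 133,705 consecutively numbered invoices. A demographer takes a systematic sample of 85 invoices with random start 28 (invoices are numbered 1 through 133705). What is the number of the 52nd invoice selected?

k = 133705/85 = 1573
52nd selection = r + (52−1)·k = 28 + 51×1573 = 28 + 80223 = 80251

80251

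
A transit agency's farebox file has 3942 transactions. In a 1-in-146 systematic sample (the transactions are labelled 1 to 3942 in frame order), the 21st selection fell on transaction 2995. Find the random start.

75

k = 146
r = 2995 − (21−1)×146 = 2995 − 2920 = 75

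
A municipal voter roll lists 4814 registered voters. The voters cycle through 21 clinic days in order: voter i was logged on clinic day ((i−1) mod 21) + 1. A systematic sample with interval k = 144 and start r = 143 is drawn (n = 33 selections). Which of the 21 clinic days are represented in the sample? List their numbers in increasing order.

Consecutive selections differ by k = 144, so their clinic day numbers differ by 144 mod 21 = 18.
gcd(144, 21) = 3, so the sample visits 21/3 = 7 distinct residues mod 21.
Start 143 is clinic day 17; the clinic days hit are 2, 5, 8, 11, 14, 17, 20.

2, 5, 8, 11, 14, 17, 20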